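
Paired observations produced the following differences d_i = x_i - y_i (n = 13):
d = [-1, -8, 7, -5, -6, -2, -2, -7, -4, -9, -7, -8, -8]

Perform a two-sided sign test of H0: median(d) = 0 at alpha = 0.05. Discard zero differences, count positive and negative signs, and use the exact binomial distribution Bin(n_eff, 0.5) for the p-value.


Step 1: Discard zero differences. Original n = 13; n_eff = number of nonzero differences = 13.
Nonzero differences (with sign): -1, -8, +7, -5, -6, -2, -2, -7, -4, -9, -7, -8, -8
Step 2: Count signs: positive = 1, negative = 12.
Step 3: Under H0: P(positive) = 0.5, so the number of positives S ~ Bin(13, 0.5).
Step 4: Two-sided exact p-value = sum of Bin(13,0.5) probabilities at or below the observed probability = 0.003418.
Step 5: alpha = 0.05. reject H0.

n_eff = 13, pos = 1, neg = 12, p = 0.003418, reject H0.


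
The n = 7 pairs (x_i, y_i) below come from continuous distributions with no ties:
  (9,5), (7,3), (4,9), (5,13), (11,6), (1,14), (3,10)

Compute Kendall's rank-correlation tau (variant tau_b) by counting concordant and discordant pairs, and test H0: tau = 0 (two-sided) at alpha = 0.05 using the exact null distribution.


Step 1: Enumerate the 21 unordered pairs (i,j) with i<j and classify each by sign(x_j-x_i) * sign(y_j-y_i).
  (1,2):dx=-2,dy=-2->C; (1,3):dx=-5,dy=+4->D; (1,4):dx=-4,dy=+8->D; (1,5):dx=+2,dy=+1->C
  (1,6):dx=-8,dy=+9->D; (1,7):dx=-6,dy=+5->D; (2,3):dx=-3,dy=+6->D; (2,4):dx=-2,dy=+10->D
  (2,5):dx=+4,dy=+3->C; (2,6):dx=-6,dy=+11->D; (2,7):dx=-4,dy=+7->D; (3,4):dx=+1,dy=+4->C
  (3,5):dx=+7,dy=-3->D; (3,6):dx=-3,dy=+5->D; (3,7):dx=-1,dy=+1->D; (4,5):dx=+6,dy=-7->D
  (4,6):dx=-4,dy=+1->D; (4,7):dx=-2,dy=-3->C; (5,6):dx=-10,dy=+8->D; (5,7):dx=-8,dy=+4->D
  (6,7):dx=+2,dy=-4->D
Step 2: C = 5, D = 16, total pairs = 21.
Step 3: tau = (C - D)/(n(n-1)/2) = (5 - 16)/21 = -0.523810.
Step 4: Exact two-sided p-value (enumerate n! = 5040 permutations of y under H0): p = 0.136111.
Step 5: alpha = 0.05. fail to reject H0.

tau_b = -0.5238 (C=5, D=16), p = 0.136111, fail to reject H0.


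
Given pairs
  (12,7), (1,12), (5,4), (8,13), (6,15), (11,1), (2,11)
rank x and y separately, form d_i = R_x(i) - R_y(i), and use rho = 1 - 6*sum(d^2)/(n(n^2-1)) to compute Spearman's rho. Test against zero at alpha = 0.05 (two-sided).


Step 1: Rank x and y separately (midranks; no ties here).
rank(x): 12->7, 1->1, 5->3, 8->5, 6->4, 11->6, 2->2
rank(y): 7->3, 12->5, 4->2, 13->6, 15->7, 1->1, 11->4
Step 2: d_i = R_x(i) - R_y(i); compute d_i^2.
  (7-3)^2=16, (1-5)^2=16, (3-2)^2=1, (5-6)^2=1, (4-7)^2=9, (6-1)^2=25, (2-4)^2=4
sum(d^2) = 72.
Step 3: rho = 1 - 6*72 / (7*(7^2 - 1)) = 1 - 432/336 = -0.285714.
Step 4: Under H0, t = rho * sqrt((n-2)/(1-rho^2)) = -0.6667 ~ t(5).
Step 5: Two-sided p-value from the t-distribution with 5 df = 0.534509.
Step 6: alpha = 0.05. fail to reject H0.

rho = -0.2857, p = 0.534509, fail to reject H0 at alpha = 0.05.


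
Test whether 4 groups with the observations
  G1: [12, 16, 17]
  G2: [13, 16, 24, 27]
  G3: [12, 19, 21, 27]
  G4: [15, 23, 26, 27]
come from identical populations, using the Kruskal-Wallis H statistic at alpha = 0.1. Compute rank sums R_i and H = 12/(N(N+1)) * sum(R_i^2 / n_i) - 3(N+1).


Step 1: Combine all N = 15 observations and assign midranks.
sorted (value, group, rank): (12,G1,1.5), (12,G3,1.5), (13,G2,3), (15,G4,4), (16,G1,5.5), (16,G2,5.5), (17,G1,7), (19,G3,8), (21,G3,9), (23,G4,10), (24,G2,11), (26,G4,12), (27,G2,14), (27,G3,14), (27,G4,14)
Step 2: Sum ranks within each group.
R_1 = 14 (n_1 = 3)
R_2 = 33.5 (n_2 = 4)
R_3 = 32.5 (n_3 = 4)
R_4 = 40 (n_4 = 4)
Step 3: H = 12/(N(N+1)) * sum(R_i^2/n_i) - 3(N+1)
     = 12/(15*16) * (14^2/3 + 33.5^2/4 + 32.5^2/4 + 40^2/4) - 3*16
     = 0.050000 * 1009.96 - 48
     = 2.497917.
Step 4: Ties present; correction factor C = 1 - 36/(15^3 - 15) = 0.989286. Corrected H = 2.497917 / 0.989286 = 2.524970.
Step 5: Under H0, H ~ chi^2(3); p-value = 0.470795.
Step 6: alpha = 0.1. fail to reject H0.

H = 2.5250, df = 3, p = 0.470795, fail to reject H0.


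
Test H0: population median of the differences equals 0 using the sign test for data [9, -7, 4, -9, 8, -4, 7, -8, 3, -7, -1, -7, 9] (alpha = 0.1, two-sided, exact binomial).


Step 1: Discard zero differences. Original n = 13; n_eff = number of nonzero differences = 13.
Nonzero differences (with sign): +9, -7, +4, -9, +8, -4, +7, -8, +3, -7, -1, -7, +9
Step 2: Count signs: positive = 6, negative = 7.
Step 3: Under H0: P(positive) = 0.5, so the number of positives S ~ Bin(13, 0.5).
Step 4: Two-sided exact p-value = sum of Bin(13,0.5) probabilities at or below the observed probability = 1.000000.
Step 5: alpha = 0.1. fail to reject H0.

n_eff = 13, pos = 6, neg = 7, p = 1.000000, fail to reject H0.


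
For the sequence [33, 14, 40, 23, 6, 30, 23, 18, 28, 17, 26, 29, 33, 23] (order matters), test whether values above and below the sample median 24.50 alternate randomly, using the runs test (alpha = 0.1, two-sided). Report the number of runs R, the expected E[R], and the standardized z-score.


Step 1: Compute median = 24.50; label A = above, B = below.
Labels in order: ABABBABBABAAAB  (n_A = 7, n_B = 7)
Step 2: Count runs R = 10.
Step 3: Under H0 (random ordering), E[R] = 2*n_A*n_B/(n_A+n_B) + 1 = 2*7*7/14 + 1 = 8.0000.
        Var[R] = 2*n_A*n_B*(2*n_A*n_B - n_A - n_B) / ((n_A+n_B)^2 * (n_A+n_B-1)) = 8232/2548 = 3.2308.
        SD[R] = 1.7974.
Step 4: Continuity-corrected z = (R - 0.5 - E[R]) / SD[R] = (10 - 0.5 - 8.0000) / 1.7974 = 0.8345.
Step 5: Two-sided p-value via normal approximation = 2*(1 - Phi(|z|)) = 0.403986.
Step 6: alpha = 0.1. fail to reject H0.

R = 10, z = 0.8345, p = 0.403986, fail to reject H0.


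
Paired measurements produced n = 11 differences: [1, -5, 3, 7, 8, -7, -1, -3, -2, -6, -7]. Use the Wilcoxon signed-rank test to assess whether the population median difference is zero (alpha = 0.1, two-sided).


Step 1: Drop any zero differences (none here) and take |d_i|.
|d| = [1, 5, 3, 7, 8, 7, 1, 3, 2, 6, 7]
Step 2: Midrank |d_i| (ties get averaged ranks).
ranks: |1|->1.5, |5|->6, |3|->4.5, |7|->9, |8|->11, |7|->9, |1|->1.5, |3|->4.5, |2|->3, |6|->7, |7|->9
Step 3: Attach original signs; sum ranks with positive sign and with negative sign.
W+ = 1.5 + 4.5 + 9 + 11 = 26
W- = 6 + 9 + 1.5 + 4.5 + 3 + 7 + 9 = 40
(Check: W+ + W- = 66 should equal n(n+1)/2 = 66.)
Step 4: Test statistic W = min(W+, W-) = 26.
Step 5: Ties in |d|, so use the tie-corrected normal approximation.
        E[W] = n(n+1)/4 = 11*12/4 = 33.
        Tie groups: |d|=1 (t=2), |d|=3 (t=2), |d|=7 (t=3); sum(t^3 - t) = 36.
        Var[W] = n(n+1)(2n+1)/24 - sum(t^3-t)/48 = 3036/24 - 36/48 = 125.75.
        z = (W - E[W]) / sqrt(Var[W]) = (26 - 33) / 11.2138 = -0.6242.
        Two-sided p = 2*Phi(z) = 0.532477.
Step 6: alpha = 0.1. fail to reject H0.

W+ = 26, W- = 40, W = min = 26, p = 0.532477, fail to reject H0.


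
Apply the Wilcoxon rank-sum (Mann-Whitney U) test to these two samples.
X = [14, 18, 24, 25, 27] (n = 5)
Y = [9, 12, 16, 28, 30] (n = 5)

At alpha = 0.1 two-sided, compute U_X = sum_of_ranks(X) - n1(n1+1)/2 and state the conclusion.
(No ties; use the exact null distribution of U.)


Step 1: Combine and sort all 10 observations; assign midranks.
sorted (value, group): (9,Y), (12,Y), (14,X), (16,Y), (18,X), (24,X), (25,X), (27,X), (28,Y), (30,Y)
ranks: 9->1, 12->2, 14->3, 16->4, 18->5, 24->6, 25->7, 27->8, 28->9, 30->10
Step 2: Rank sum for X: R1 = 3 + 5 + 6 + 7 + 8 = 29.
Step 3: U_X = R1 - n1(n1+1)/2 = 29 - 5*6/2 = 29 - 15 = 14.
       U_Y = n1*n2 - U_X = 25 - 14 = 11.
Step 4: No ties, so the exact null distribution of U (based on enumerating the C(10,5) = 252 equally likely rank assignments) gives the two-sided p-value.
Step 5: p-value = 0.841270; compare to alpha = 0.1. fail to reject H0.

U_X = 14, p = 0.841270, fail to reject H0 at alpha = 0.1.


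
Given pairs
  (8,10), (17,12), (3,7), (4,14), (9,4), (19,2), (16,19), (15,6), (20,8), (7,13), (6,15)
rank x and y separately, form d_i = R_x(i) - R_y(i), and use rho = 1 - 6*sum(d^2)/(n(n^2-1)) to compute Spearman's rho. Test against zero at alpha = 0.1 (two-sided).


Step 1: Rank x and y separately (midranks; no ties here).
rank(x): 8->5, 17->9, 3->1, 4->2, 9->6, 19->10, 16->8, 15->7, 20->11, 7->4, 6->3
rank(y): 10->6, 12->7, 7->4, 14->9, 4->2, 2->1, 19->11, 6->3, 8->5, 13->8, 15->10
Step 2: d_i = R_x(i) - R_y(i); compute d_i^2.
  (5-6)^2=1, (9-7)^2=4, (1-4)^2=9, (2-9)^2=49, (6-2)^2=16, (10-1)^2=81, (8-11)^2=9, (7-3)^2=16, (11-5)^2=36, (4-8)^2=16, (3-10)^2=49
sum(d^2) = 286.
Step 3: rho = 1 - 6*286 / (11*(11^2 - 1)) = 1 - 1716/1320 = -0.300000.
Step 4: Under H0, t = rho * sqrt((n-2)/(1-rho^2)) = -0.9435 ~ t(9).
Step 5: Two-sided p-value from the t-distribution with 9 df = 0.370083.
Step 6: alpha = 0.1. fail to reject H0.

rho = -0.3000, p = 0.370083, fail to reject H0 at alpha = 0.1.


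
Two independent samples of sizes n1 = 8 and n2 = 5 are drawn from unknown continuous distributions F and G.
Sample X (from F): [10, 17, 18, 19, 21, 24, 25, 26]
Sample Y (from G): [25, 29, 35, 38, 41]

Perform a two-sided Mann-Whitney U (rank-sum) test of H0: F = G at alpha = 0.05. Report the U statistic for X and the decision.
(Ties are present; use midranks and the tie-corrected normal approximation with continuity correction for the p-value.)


Step 1: Combine and sort all 13 observations; assign midranks.
sorted (value, group): (10,X), (17,X), (18,X), (19,X), (21,X), (24,X), (25,X), (25,Y), (26,X), (29,Y), (35,Y), (38,Y), (41,Y)
ranks: 10->1, 17->2, 18->3, 19->4, 21->5, 24->6, 25->7.5, 25->7.5, 26->9, 29->10, 35->11, 38->12, 41->13
Step 2: Rank sum for X: R1 = 1 + 2 + 3 + 4 + 5 + 6 + 7.5 + 9 = 37.5.
Step 3: U_X = R1 - n1(n1+1)/2 = 37.5 - 8*9/2 = 37.5 - 36 = 1.5.
       U_Y = n1*n2 - U_X = 40 - 1.5 = 38.5.
Step 4: Ties are present, so use the tie-corrected normal approximation (with continuity correction) for the p-value.
Step 5: p-value = 0.008326; compare to alpha = 0.05. reject H0.

U_X = 1.5, p = 0.008326, reject H0 at alpha = 0.05.


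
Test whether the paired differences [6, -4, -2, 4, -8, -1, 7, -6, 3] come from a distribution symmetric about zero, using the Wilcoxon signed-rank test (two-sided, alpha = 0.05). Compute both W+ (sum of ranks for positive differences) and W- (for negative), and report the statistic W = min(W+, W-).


Step 1: Drop any zero differences (none here) and take |d_i|.
|d| = [6, 4, 2, 4, 8, 1, 7, 6, 3]
Step 2: Midrank |d_i| (ties get averaged ranks).
ranks: |6|->6.5, |4|->4.5, |2|->2, |4|->4.5, |8|->9, |1|->1, |7|->8, |6|->6.5, |3|->3
Step 3: Attach original signs; sum ranks with positive sign and with negative sign.
W+ = 6.5 + 4.5 + 8 + 3 = 22
W- = 4.5 + 2 + 9 + 1 + 6.5 = 23
(Check: W+ + W- = 45 should equal n(n+1)/2 = 45.)
Step 4: Test statistic W = min(W+, W-) = 22.
Step 5: Ties in |d|, so use the tie-corrected normal approximation.
        E[W] = n(n+1)/4 = 9*10/4 = 22.5.
        Tie groups: |d|=4 (t=2), |d|=6 (t=2); sum(t^3 - t) = 12.
        Var[W] = n(n+1)(2n+1)/24 - sum(t^3-t)/48 = 1710/24 - 12/48 = 71.
        z = (W - E[W]) / sqrt(Var[W]) = (22 - 22.5) / 8.4261 = -0.0593.
        Two-sided p = 2*Phi(z) = 0.952682.
Step 6: alpha = 0.05. fail to reject H0.

W+ = 22, W- = 23, W = min = 22, p = 0.952682, fail to reject H0.


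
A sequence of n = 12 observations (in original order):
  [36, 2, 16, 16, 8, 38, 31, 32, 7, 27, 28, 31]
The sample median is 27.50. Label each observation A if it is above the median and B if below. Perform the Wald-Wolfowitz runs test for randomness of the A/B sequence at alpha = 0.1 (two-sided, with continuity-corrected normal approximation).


Step 1: Compute median = 27.50; label A = above, B = below.
Labels in order: ABBBBAAABBAA  (n_A = 6, n_B = 6)
Step 2: Count runs R = 5.
Step 3: Under H0 (random ordering), E[R] = 2*n_A*n_B/(n_A+n_B) + 1 = 2*6*6/12 + 1 = 7.0000.
        Var[R] = 2*n_A*n_B*(2*n_A*n_B - n_A - n_B) / ((n_A+n_B)^2 * (n_A+n_B-1)) = 4320/1584 = 2.7273.
        SD[R] = 1.6514.
Step 4: Continuity-corrected z = (R + 0.5 - E[R]) / SD[R] = (5 + 0.5 - 7.0000) / 1.6514 = -0.9083.
Step 5: Two-sided p-value via normal approximation = 2*(1 - Phi(|z|)) = 0.363722.
Step 6: alpha = 0.1. fail to reject H0.

R = 5, z = -0.9083, p = 0.363722, fail to reject H0.


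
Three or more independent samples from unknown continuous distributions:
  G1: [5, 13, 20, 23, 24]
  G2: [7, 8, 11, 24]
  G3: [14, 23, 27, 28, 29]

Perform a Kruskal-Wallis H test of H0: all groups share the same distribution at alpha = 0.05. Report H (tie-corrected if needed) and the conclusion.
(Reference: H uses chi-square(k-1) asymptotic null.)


Step 1: Combine all N = 14 observations and assign midranks.
sorted (value, group, rank): (5,G1,1), (7,G2,2), (8,G2,3), (11,G2,4), (13,G1,5), (14,G3,6), (20,G1,7), (23,G1,8.5), (23,G3,8.5), (24,G1,10.5), (24,G2,10.5), (27,G3,12), (28,G3,13), (29,G3,14)
Step 2: Sum ranks within each group.
R_1 = 32 (n_1 = 5)
R_2 = 19.5 (n_2 = 4)
R_3 = 53.5 (n_3 = 5)
Step 3: H = 12/(N(N+1)) * sum(R_i^2/n_i) - 3(N+1)
     = 12/(14*15) * (32^2/5 + 19.5^2/4 + 53.5^2/5) - 3*15
     = 0.057143 * 872.312 - 45
     = 4.846429.
Step 4: Ties present; correction factor C = 1 - 12/(14^3 - 14) = 0.995604. Corrected H = 4.846429 / 0.995604 = 4.867826.
Step 5: Under H0, H ~ chi^2(2); p-value = 0.087693.
Step 6: alpha = 0.05. fail to reject H0.

H = 4.8678, df = 2, p = 0.087693, fail to reject H0.


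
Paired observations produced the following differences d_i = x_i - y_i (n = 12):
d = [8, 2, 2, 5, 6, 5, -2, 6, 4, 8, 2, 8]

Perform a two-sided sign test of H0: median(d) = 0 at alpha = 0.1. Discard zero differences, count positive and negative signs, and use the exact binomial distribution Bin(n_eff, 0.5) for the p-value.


Step 1: Discard zero differences. Original n = 12; n_eff = number of nonzero differences = 12.
Nonzero differences (with sign): +8, +2, +2, +5, +6, +5, -2, +6, +4, +8, +2, +8
Step 2: Count signs: positive = 11, negative = 1.
Step 3: Under H0: P(positive) = 0.5, so the number of positives S ~ Bin(12, 0.5).
Step 4: Two-sided exact p-value = sum of Bin(12,0.5) probabilities at or below the observed probability = 0.006348.
Step 5: alpha = 0.1. reject H0.

n_eff = 12, pos = 11, neg = 1, p = 0.006348, reject H0.


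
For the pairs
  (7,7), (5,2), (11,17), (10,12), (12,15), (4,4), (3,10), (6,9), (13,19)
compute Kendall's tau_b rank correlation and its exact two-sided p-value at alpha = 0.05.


Step 1: Enumerate the 36 unordered pairs (i,j) with i<j and classify each by sign(x_j-x_i) * sign(y_j-y_i).
  (1,2):dx=-2,dy=-5->C; (1,3):dx=+4,dy=+10->C; (1,4):dx=+3,dy=+5->C; (1,5):dx=+5,dy=+8->C
  (1,6):dx=-3,dy=-3->C; (1,7):dx=-4,dy=+3->D; (1,8):dx=-1,dy=+2->D; (1,9):dx=+6,dy=+12->C
  (2,3):dx=+6,dy=+15->C; (2,4):dx=+5,dy=+10->C; (2,5):dx=+7,dy=+13->C; (2,6):dx=-1,dy=+2->D
  (2,7):dx=-2,dy=+8->D; (2,8):dx=+1,dy=+7->C; (2,9):dx=+8,dy=+17->C; (3,4):dx=-1,dy=-5->C
  (3,5):dx=+1,dy=-2->D; (3,6):dx=-7,dy=-13->C; (3,7):dx=-8,dy=-7->C; (3,8):dx=-5,dy=-8->C
  (3,9):dx=+2,dy=+2->C; (4,5):dx=+2,dy=+3->C; (4,6):dx=-6,dy=-8->C; (4,7):dx=-7,dy=-2->C
  (4,8):dx=-4,dy=-3->C; (4,9):dx=+3,dy=+7->C; (5,6):dx=-8,dy=-11->C; (5,7):dx=-9,dy=-5->C
  (5,8):dx=-6,dy=-6->C; (5,9):dx=+1,dy=+4->C; (6,7):dx=-1,dy=+6->D; (6,8):dx=+2,dy=+5->C
  (6,9):dx=+9,dy=+15->C; (7,8):dx=+3,dy=-1->D; (7,9):dx=+10,dy=+9->C; (8,9):dx=+7,dy=+10->C
Step 2: C = 29, D = 7, total pairs = 36.
Step 3: tau = (C - D)/(n(n-1)/2) = (29 - 7)/36 = 0.611111.
Step 4: Exact two-sided p-value (enumerate n! = 362880 permutations of y under H0): p = 0.024741.
Step 5: alpha = 0.05. reject H0.

tau_b = 0.6111 (C=29, D=7), p = 0.024741, reject H0.


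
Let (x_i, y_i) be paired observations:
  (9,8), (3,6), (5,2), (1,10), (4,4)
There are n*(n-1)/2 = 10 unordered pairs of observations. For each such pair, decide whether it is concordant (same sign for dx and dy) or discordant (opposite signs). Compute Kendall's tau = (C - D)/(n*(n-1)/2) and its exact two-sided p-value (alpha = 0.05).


Step 1: Enumerate the 10 unordered pairs (i,j) with i<j and classify each by sign(x_j-x_i) * sign(y_j-y_i).
  (1,2):dx=-6,dy=-2->C; (1,3):dx=-4,dy=-6->C; (1,4):dx=-8,dy=+2->D; (1,5):dx=-5,dy=-4->C
  (2,3):dx=+2,dy=-4->D; (2,4):dx=-2,dy=+4->D; (2,5):dx=+1,dy=-2->D; (3,4):dx=-4,dy=+8->D
  (3,5):dx=-1,dy=+2->D; (4,5):dx=+3,dy=-6->D
Step 2: C = 3, D = 7, total pairs = 10.
Step 3: tau = (C - D)/(n(n-1)/2) = (3 - 7)/10 = -0.400000.
Step 4: Exact two-sided p-value (enumerate n! = 120 permutations of y under H0): p = 0.483333.
Step 5: alpha = 0.05. fail to reject H0.

tau_b = -0.4000 (C=3, D=7), p = 0.483333, fail to reject H0.


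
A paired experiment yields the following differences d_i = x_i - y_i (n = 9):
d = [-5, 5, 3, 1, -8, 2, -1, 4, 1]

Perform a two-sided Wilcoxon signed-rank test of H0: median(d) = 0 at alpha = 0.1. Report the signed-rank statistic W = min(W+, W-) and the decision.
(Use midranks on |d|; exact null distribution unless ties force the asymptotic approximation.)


Step 1: Drop any zero differences (none here) and take |d_i|.
|d| = [5, 5, 3, 1, 8, 2, 1, 4, 1]
Step 2: Midrank |d_i| (ties get averaged ranks).
ranks: |5|->7.5, |5|->7.5, |3|->5, |1|->2, |8|->9, |2|->4, |1|->2, |4|->6, |1|->2
Step 3: Attach original signs; sum ranks with positive sign and with negative sign.
W+ = 7.5 + 5 + 2 + 4 + 6 + 2 = 26.5
W- = 7.5 + 9 + 2 = 18.5
(Check: W+ + W- = 45 should equal n(n+1)/2 = 45.)
Step 4: Test statistic W = min(W+, W-) = 18.5.
Step 5: Ties in |d|, so use the tie-corrected normal approximation.
        E[W] = n(n+1)/4 = 9*10/4 = 22.5.
        Tie groups: |d|=1 (t=3), |d|=5 (t=2); sum(t^3 - t) = 30.
        Var[W] = n(n+1)(2n+1)/24 - sum(t^3-t)/48 = 1710/24 - 30/48 = 70.625.
        z = (W - E[W]) / sqrt(Var[W]) = (18.5 - 22.5) / 8.4039 = -0.4760.
        Two-sided p = 2*Phi(z) = 0.634095.
Step 6: alpha = 0.1. fail to reject H0.

W+ = 26.5, W- = 18.5, W = min = 18.5, p = 0.634095, fail to reject H0.


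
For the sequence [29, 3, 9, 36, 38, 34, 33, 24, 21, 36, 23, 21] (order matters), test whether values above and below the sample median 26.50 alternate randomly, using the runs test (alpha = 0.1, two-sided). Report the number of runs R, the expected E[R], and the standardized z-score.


Step 1: Compute median = 26.50; label A = above, B = below.
Labels in order: ABBAAAABBABB  (n_A = 6, n_B = 6)
Step 2: Count runs R = 6.
Step 3: Under H0 (random ordering), E[R] = 2*n_A*n_B/(n_A+n_B) + 1 = 2*6*6/12 + 1 = 7.0000.
        Var[R] = 2*n_A*n_B*(2*n_A*n_B - n_A - n_B) / ((n_A+n_B)^2 * (n_A+n_B-1)) = 4320/1584 = 2.7273.
        SD[R] = 1.6514.
Step 4: Continuity-corrected z = (R + 0.5 - E[R]) / SD[R] = (6 + 0.5 - 7.0000) / 1.6514 = -0.3028.
Step 5: Two-sided p-value via normal approximation = 2*(1 - Phi(|z|)) = 0.762069.
Step 6: alpha = 0.1. fail to reject H0.

R = 6, z = -0.3028, p = 0.762069, fail to reject H0.


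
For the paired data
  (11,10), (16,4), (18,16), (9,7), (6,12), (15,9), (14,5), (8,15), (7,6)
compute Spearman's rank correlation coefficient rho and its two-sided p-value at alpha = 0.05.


Step 1: Rank x and y separately (midranks; no ties here).
rank(x): 11->5, 16->8, 18->9, 9->4, 6->1, 15->7, 14->6, 8->3, 7->2
rank(y): 10->6, 4->1, 16->9, 7->4, 12->7, 9->5, 5->2, 15->8, 6->3
Step 2: d_i = R_x(i) - R_y(i); compute d_i^2.
  (5-6)^2=1, (8-1)^2=49, (9-9)^2=0, (4-4)^2=0, (1-7)^2=36, (7-5)^2=4, (6-2)^2=16, (3-8)^2=25, (2-3)^2=1
sum(d^2) = 132.
Step 3: rho = 1 - 6*132 / (9*(9^2 - 1)) = 1 - 792/720 = -0.100000.
Step 4: Under H0, t = rho * sqrt((n-2)/(1-rho^2)) = -0.2659 ~ t(7).
Step 5: Two-sided p-value from the t-distribution with 7 df = 0.797972.
Step 6: alpha = 0.05. fail to reject H0.

rho = -0.1000, p = 0.797972, fail to reject H0 at alpha = 0.05.


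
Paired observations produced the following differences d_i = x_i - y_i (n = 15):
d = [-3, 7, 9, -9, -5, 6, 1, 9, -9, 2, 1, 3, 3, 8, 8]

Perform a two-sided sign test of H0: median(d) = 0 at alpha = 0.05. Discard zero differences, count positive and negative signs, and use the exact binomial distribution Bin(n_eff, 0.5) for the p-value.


Step 1: Discard zero differences. Original n = 15; n_eff = number of nonzero differences = 15.
Nonzero differences (with sign): -3, +7, +9, -9, -5, +6, +1, +9, -9, +2, +1, +3, +3, +8, +8
Step 2: Count signs: positive = 11, negative = 4.
Step 3: Under H0: P(positive) = 0.5, so the number of positives S ~ Bin(15, 0.5).
Step 4: Two-sided exact p-value = sum of Bin(15,0.5) probabilities at or below the observed probability = 0.118469.
Step 5: alpha = 0.05. fail to reject H0.

n_eff = 15, pos = 11, neg = 4, p = 0.118469, fail to reject H0.


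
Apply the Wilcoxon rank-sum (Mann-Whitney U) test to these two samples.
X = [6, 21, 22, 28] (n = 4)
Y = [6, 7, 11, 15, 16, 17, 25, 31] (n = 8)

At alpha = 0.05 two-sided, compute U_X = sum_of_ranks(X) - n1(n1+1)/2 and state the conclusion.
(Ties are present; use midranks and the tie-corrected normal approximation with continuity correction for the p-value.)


Step 1: Combine and sort all 12 observations; assign midranks.
sorted (value, group): (6,X), (6,Y), (7,Y), (11,Y), (15,Y), (16,Y), (17,Y), (21,X), (22,X), (25,Y), (28,X), (31,Y)
ranks: 6->1.5, 6->1.5, 7->3, 11->4, 15->5, 16->6, 17->7, 21->8, 22->9, 25->10, 28->11, 31->12
Step 2: Rank sum for X: R1 = 1.5 + 8 + 9 + 11 = 29.5.
Step 3: U_X = R1 - n1(n1+1)/2 = 29.5 - 4*5/2 = 29.5 - 10 = 19.5.
       U_Y = n1*n2 - U_X = 32 - 19.5 = 12.5.
Step 4: Ties are present, so use the tie-corrected normal approximation (with continuity correction) for the p-value.
Step 5: p-value = 0.609759; compare to alpha = 0.05. fail to reject H0.

U_X = 19.5, p = 0.609759, fail to reject H0 at alpha = 0.05.


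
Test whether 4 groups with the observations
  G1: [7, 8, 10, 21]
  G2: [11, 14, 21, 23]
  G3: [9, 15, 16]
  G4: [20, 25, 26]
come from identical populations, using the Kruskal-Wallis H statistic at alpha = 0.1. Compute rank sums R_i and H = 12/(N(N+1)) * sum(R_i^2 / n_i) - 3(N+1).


Step 1: Combine all N = 14 observations and assign midranks.
sorted (value, group, rank): (7,G1,1), (8,G1,2), (9,G3,3), (10,G1,4), (11,G2,5), (14,G2,6), (15,G3,7), (16,G3,8), (20,G4,9), (21,G1,10.5), (21,G2,10.5), (23,G2,12), (25,G4,13), (26,G4,14)
Step 2: Sum ranks within each group.
R_1 = 17.5 (n_1 = 4)
R_2 = 33.5 (n_2 = 4)
R_3 = 18 (n_3 = 3)
R_4 = 36 (n_4 = 3)
Step 3: H = 12/(N(N+1)) * sum(R_i^2/n_i) - 3(N+1)
     = 12/(14*15) * (17.5^2/4 + 33.5^2/4 + 18^2/3 + 36^2/3) - 3*15
     = 0.057143 * 897.125 - 45
     = 6.264286.
Step 4: Ties present; correction factor C = 1 - 6/(14^3 - 14) = 0.997802. Corrected H = 6.264286 / 0.997802 = 6.278084.
Step 5: Under H0, H ~ chi^2(3); p-value = 0.098837.
Step 6: alpha = 0.1. reject H0.

H = 6.2781, df = 3, p = 0.098837, reject H0.


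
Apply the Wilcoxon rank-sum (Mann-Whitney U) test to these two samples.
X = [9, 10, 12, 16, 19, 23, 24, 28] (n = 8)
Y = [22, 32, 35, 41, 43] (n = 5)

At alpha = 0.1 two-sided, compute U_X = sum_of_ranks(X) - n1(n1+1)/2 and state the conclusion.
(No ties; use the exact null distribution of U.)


Step 1: Combine and sort all 13 observations; assign midranks.
sorted (value, group): (9,X), (10,X), (12,X), (16,X), (19,X), (22,Y), (23,X), (24,X), (28,X), (32,Y), (35,Y), (41,Y), (43,Y)
ranks: 9->1, 10->2, 12->3, 16->4, 19->5, 22->6, 23->7, 24->8, 28->9, 32->10, 35->11, 41->12, 43->13
Step 2: Rank sum for X: R1 = 1 + 2 + 3 + 4 + 5 + 7 + 8 + 9 = 39.
Step 3: U_X = R1 - n1(n1+1)/2 = 39 - 8*9/2 = 39 - 36 = 3.
       U_Y = n1*n2 - U_X = 40 - 3 = 37.
Step 4: No ties, so the exact null distribution of U (based on enumerating the C(13,8) = 1287 equally likely rank assignments) gives the two-sided p-value.
Step 5: p-value = 0.010878; compare to alpha = 0.1. reject H0.

U_X = 3, p = 0.010878, reject H0 at alpha = 0.1.


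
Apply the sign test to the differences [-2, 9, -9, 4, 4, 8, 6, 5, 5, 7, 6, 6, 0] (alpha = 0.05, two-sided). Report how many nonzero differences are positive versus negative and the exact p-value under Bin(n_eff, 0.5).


Step 1: Discard zero differences. Original n = 13; n_eff = number of nonzero differences = 12.
Nonzero differences (with sign): -2, +9, -9, +4, +4, +8, +6, +5, +5, +7, +6, +6
Step 2: Count signs: positive = 10, negative = 2.
Step 3: Under H0: P(positive) = 0.5, so the number of positives S ~ Bin(12, 0.5).
Step 4: Two-sided exact p-value = sum of Bin(12,0.5) probabilities at or below the observed probability = 0.038574.
Step 5: alpha = 0.05. reject H0.

n_eff = 12, pos = 10, neg = 2, p = 0.038574, reject H0.


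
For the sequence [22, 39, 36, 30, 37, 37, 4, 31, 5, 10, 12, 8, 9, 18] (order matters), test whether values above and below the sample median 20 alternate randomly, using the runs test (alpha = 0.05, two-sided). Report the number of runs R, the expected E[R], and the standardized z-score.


Step 1: Compute median = 20; label A = above, B = below.
Labels in order: AAAAAABABBBBBB  (n_A = 7, n_B = 7)
Step 2: Count runs R = 4.
Step 3: Under H0 (random ordering), E[R] = 2*n_A*n_B/(n_A+n_B) + 1 = 2*7*7/14 + 1 = 8.0000.
        Var[R] = 2*n_A*n_B*(2*n_A*n_B - n_A - n_B) / ((n_A+n_B)^2 * (n_A+n_B-1)) = 8232/2548 = 3.2308.
        SD[R] = 1.7974.
Step 4: Continuity-corrected z = (R + 0.5 - E[R]) / SD[R] = (4 + 0.5 - 8.0000) / 1.7974 = -1.9472.
Step 5: Two-sided p-value via normal approximation = 2*(1 - Phi(|z|)) = 0.051508.
Step 6: alpha = 0.05. fail to reject H0.

R = 4, z = -1.9472, p = 0.051508, fail to reject H0.


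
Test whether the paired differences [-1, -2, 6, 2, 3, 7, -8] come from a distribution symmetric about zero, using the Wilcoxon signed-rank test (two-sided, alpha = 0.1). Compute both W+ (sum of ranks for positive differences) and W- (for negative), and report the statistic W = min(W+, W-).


Step 1: Drop any zero differences (none here) and take |d_i|.
|d| = [1, 2, 6, 2, 3, 7, 8]
Step 2: Midrank |d_i| (ties get averaged ranks).
ranks: |1|->1, |2|->2.5, |6|->5, |2|->2.5, |3|->4, |7|->6, |8|->7
Step 3: Attach original signs; sum ranks with positive sign and with negative sign.
W+ = 5 + 2.5 + 4 + 6 = 17.5
W- = 1 + 2.5 + 7 = 10.5
(Check: W+ + W- = 28 should equal n(n+1)/2 = 28.)
Step 4: Test statistic W = min(W+, W-) = 10.5.
Step 5: Ties in |d|, so use the tie-corrected normal approximation.
        E[W] = n(n+1)/4 = 7*8/4 = 14.
        Tie groups: |d|=2 (t=2); sum(t^3 - t) = 6.
        Var[W] = n(n+1)(2n+1)/24 - sum(t^3-t)/48 = 840/24 - 6/48 = 34.875.
        z = (W - E[W]) / sqrt(Var[W]) = (10.5 - 14) / 5.9055 = -0.5927.
        Two-sided p = 2*Phi(z) = 0.553404.
Step 6: alpha = 0.1. fail to reject H0.

W+ = 17.5, W- = 10.5, W = min = 10.5, p = 0.553404, fail to reject H0.


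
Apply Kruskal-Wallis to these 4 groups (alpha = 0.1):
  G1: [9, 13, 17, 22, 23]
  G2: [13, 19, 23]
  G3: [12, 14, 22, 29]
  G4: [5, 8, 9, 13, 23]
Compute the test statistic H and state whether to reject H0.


Step 1: Combine all N = 17 observations and assign midranks.
sorted (value, group, rank): (5,G4,1), (8,G4,2), (9,G1,3.5), (9,G4,3.5), (12,G3,5), (13,G1,7), (13,G2,7), (13,G4,7), (14,G3,9), (17,G1,10), (19,G2,11), (22,G1,12.5), (22,G3,12.5), (23,G1,15), (23,G2,15), (23,G4,15), (29,G3,17)
Step 2: Sum ranks within each group.
R_1 = 48 (n_1 = 5)
R_2 = 33 (n_2 = 3)
R_3 = 43.5 (n_3 = 4)
R_4 = 28.5 (n_4 = 5)
Step 3: H = 12/(N(N+1)) * sum(R_i^2/n_i) - 3(N+1)
     = 12/(17*18) * (48^2/5 + 33^2/3 + 43.5^2/4 + 28.5^2/5) - 3*18
     = 0.039216 * 1459.31 - 54
     = 3.227941.
Step 4: Ties present; correction factor C = 1 - 60/(17^3 - 17) = 0.987745. Corrected H = 3.227941 / 0.987745 = 3.267990.
Step 5: Under H0, H ~ chi^2(3); p-value = 0.352123.
Step 6: alpha = 0.1. fail to reject H0.

H = 3.2680, df = 3, p = 0.352123, fail to reject H0.


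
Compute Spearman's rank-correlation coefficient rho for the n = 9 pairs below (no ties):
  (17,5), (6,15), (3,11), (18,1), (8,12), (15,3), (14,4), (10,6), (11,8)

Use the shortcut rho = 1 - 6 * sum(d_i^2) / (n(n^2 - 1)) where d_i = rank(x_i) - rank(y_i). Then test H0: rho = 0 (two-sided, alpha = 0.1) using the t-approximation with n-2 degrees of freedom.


Step 1: Rank x and y separately (midranks; no ties here).
rank(x): 17->8, 6->2, 3->1, 18->9, 8->3, 15->7, 14->6, 10->4, 11->5
rank(y): 5->4, 15->9, 11->7, 1->1, 12->8, 3->2, 4->3, 6->5, 8->6
Step 2: d_i = R_x(i) - R_y(i); compute d_i^2.
  (8-4)^2=16, (2-9)^2=49, (1-7)^2=36, (9-1)^2=64, (3-8)^2=25, (7-2)^2=25, (6-3)^2=9, (4-5)^2=1, (5-6)^2=1
sum(d^2) = 226.
Step 3: rho = 1 - 6*226 / (9*(9^2 - 1)) = 1 - 1356/720 = -0.883333.
Step 4: Under H0, t = rho * sqrt((n-2)/(1-rho^2)) = -4.9858 ~ t(7).
Step 5: Two-sided p-value from the t-distribution with 7 df = 0.001591.
Step 6: alpha = 0.1. reject H0.

rho = -0.8833, p = 0.001591, reject H0 at alpha = 0.1.


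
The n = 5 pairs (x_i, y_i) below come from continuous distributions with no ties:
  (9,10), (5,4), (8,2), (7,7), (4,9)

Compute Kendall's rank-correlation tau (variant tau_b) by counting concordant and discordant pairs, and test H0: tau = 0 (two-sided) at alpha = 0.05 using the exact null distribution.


Step 1: Enumerate the 10 unordered pairs (i,j) with i<j and classify each by sign(x_j-x_i) * sign(y_j-y_i).
  (1,2):dx=-4,dy=-6->C; (1,3):dx=-1,dy=-8->C; (1,4):dx=-2,dy=-3->C; (1,5):dx=-5,dy=-1->C
  (2,3):dx=+3,dy=-2->D; (2,4):dx=+2,dy=+3->C; (2,5):dx=-1,dy=+5->D; (3,4):dx=-1,dy=+5->D
  (3,5):dx=-4,dy=+7->D; (4,5):dx=-3,dy=+2->D
Step 2: C = 5, D = 5, total pairs = 10.
Step 3: tau = (C - D)/(n(n-1)/2) = (5 - 5)/10 = 0.000000.
Step 4: Exact two-sided p-value (enumerate n! = 120 permutations of y under H0): p = 1.000000.
Step 5: alpha = 0.05. fail to reject H0.

tau_b = 0.0000 (C=5, D=5), p = 1.000000, fail to reject H0.


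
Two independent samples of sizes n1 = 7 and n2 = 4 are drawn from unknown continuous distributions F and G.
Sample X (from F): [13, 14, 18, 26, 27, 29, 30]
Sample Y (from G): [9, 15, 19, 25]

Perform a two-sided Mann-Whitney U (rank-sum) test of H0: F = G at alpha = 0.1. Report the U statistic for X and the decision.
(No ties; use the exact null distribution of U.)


Step 1: Combine and sort all 11 observations; assign midranks.
sorted (value, group): (9,Y), (13,X), (14,X), (15,Y), (18,X), (19,Y), (25,Y), (26,X), (27,X), (29,X), (30,X)
ranks: 9->1, 13->2, 14->3, 15->4, 18->5, 19->6, 25->7, 26->8, 27->9, 29->10, 30->11
Step 2: Rank sum for X: R1 = 2 + 3 + 5 + 8 + 9 + 10 + 11 = 48.
Step 3: U_X = R1 - n1(n1+1)/2 = 48 - 7*8/2 = 48 - 28 = 20.
       U_Y = n1*n2 - U_X = 28 - 20 = 8.
Step 4: No ties, so the exact null distribution of U (based on enumerating the C(11,7) = 330 equally likely rank assignments) gives the two-sided p-value.
Step 5: p-value = 0.315152; compare to alpha = 0.1. fail to reject H0.

U_X = 20, p = 0.315152, fail to reject H0 at alpha = 0.1.


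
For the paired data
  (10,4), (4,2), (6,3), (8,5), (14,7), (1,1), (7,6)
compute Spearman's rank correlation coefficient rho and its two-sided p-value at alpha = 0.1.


Step 1: Rank x and y separately (midranks; no ties here).
rank(x): 10->6, 4->2, 6->3, 8->5, 14->7, 1->1, 7->4
rank(y): 4->4, 2->2, 3->3, 5->5, 7->7, 1->1, 6->6
Step 2: d_i = R_x(i) - R_y(i); compute d_i^2.
  (6-4)^2=4, (2-2)^2=0, (3-3)^2=0, (5-5)^2=0, (7-7)^2=0, (1-1)^2=0, (4-6)^2=4
sum(d^2) = 8.
Step 3: rho = 1 - 6*8 / (7*(7^2 - 1)) = 1 - 48/336 = 0.857143.
Step 4: Under H0, t = rho * sqrt((n-2)/(1-rho^2)) = 3.7210 ~ t(5).
Step 5: Two-sided p-value from the t-distribution with 5 df = 0.013697.
Step 6: alpha = 0.1. reject H0.

rho = 0.8571, p = 0.013697, reject H0 at alpha = 0.1.


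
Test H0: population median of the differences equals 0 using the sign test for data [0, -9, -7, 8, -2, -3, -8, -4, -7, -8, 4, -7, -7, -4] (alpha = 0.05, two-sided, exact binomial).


Step 1: Discard zero differences. Original n = 14; n_eff = number of nonzero differences = 13.
Nonzero differences (with sign): -9, -7, +8, -2, -3, -8, -4, -7, -8, +4, -7, -7, -4
Step 2: Count signs: positive = 2, negative = 11.
Step 3: Under H0: P(positive) = 0.5, so the number of positives S ~ Bin(13, 0.5).
Step 4: Two-sided exact p-value = sum of Bin(13,0.5) probabilities at or below the observed probability = 0.022461.
Step 5: alpha = 0.05. reject H0.

n_eff = 13, pos = 2, neg = 11, p = 0.022461, reject H0.


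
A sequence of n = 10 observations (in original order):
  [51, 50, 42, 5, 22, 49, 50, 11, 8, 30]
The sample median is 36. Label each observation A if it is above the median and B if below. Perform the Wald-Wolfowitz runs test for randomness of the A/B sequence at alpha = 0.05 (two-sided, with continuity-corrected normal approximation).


Step 1: Compute median = 36; label A = above, B = below.
Labels in order: AAABBAABBB  (n_A = 5, n_B = 5)
Step 2: Count runs R = 4.
Step 3: Under H0 (random ordering), E[R] = 2*n_A*n_B/(n_A+n_B) + 1 = 2*5*5/10 + 1 = 6.0000.
        Var[R] = 2*n_A*n_B*(2*n_A*n_B - n_A - n_B) / ((n_A+n_B)^2 * (n_A+n_B-1)) = 2000/900 = 2.2222.
        SD[R] = 1.4907.
Step 4: Continuity-corrected z = (R + 0.5 - E[R]) / SD[R] = (4 + 0.5 - 6.0000) / 1.4907 = -1.0062.
Step 5: Two-sided p-value via normal approximation = 2*(1 - Phi(|z|)) = 0.314305.
Step 6: alpha = 0.05. fail to reject H0.

R = 4, z = -1.0062, p = 0.314305, fail to reject H0.


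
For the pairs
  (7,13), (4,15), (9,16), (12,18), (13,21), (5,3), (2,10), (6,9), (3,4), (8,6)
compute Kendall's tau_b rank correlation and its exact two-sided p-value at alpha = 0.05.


Step 1: Enumerate the 45 unordered pairs (i,j) with i<j and classify each by sign(x_j-x_i) * sign(y_j-y_i).
  (1,2):dx=-3,dy=+2->D; (1,3):dx=+2,dy=+3->C; (1,4):dx=+5,dy=+5->C; (1,5):dx=+6,dy=+8->C
  (1,6):dx=-2,dy=-10->C; (1,7):dx=-5,dy=-3->C; (1,8):dx=-1,dy=-4->C; (1,9):dx=-4,dy=-9->C
  (1,10):dx=+1,dy=-7->D; (2,3):dx=+5,dy=+1->C; (2,4):dx=+8,dy=+3->C; (2,5):dx=+9,dy=+6->C
  (2,6):dx=+1,dy=-12->D; (2,7):dx=-2,dy=-5->C; (2,8):dx=+2,dy=-6->D; (2,9):dx=-1,dy=-11->C
  (2,10):dx=+4,dy=-9->D; (3,4):dx=+3,dy=+2->C; (3,5):dx=+4,dy=+5->C; (3,6):dx=-4,dy=-13->C
  (3,7):dx=-7,dy=-6->C; (3,8):dx=-3,dy=-7->C; (3,9):dx=-6,dy=-12->C; (3,10):dx=-1,dy=-10->C
  (4,5):dx=+1,dy=+3->C; (4,6):dx=-7,dy=-15->C; (4,7):dx=-10,dy=-8->C; (4,8):dx=-6,dy=-9->C
  (4,9):dx=-9,dy=-14->C; (4,10):dx=-4,dy=-12->C; (5,6):dx=-8,dy=-18->C; (5,7):dx=-11,dy=-11->C
  (5,8):dx=-7,dy=-12->C; (5,9):dx=-10,dy=-17->C; (5,10):dx=-5,dy=-15->C; (6,7):dx=-3,dy=+7->D
  (6,8):dx=+1,dy=+6->C; (6,9):dx=-2,dy=+1->D; (6,10):dx=+3,dy=+3->C; (7,8):dx=+4,dy=-1->D
  (7,9):dx=+1,dy=-6->D; (7,10):dx=+6,dy=-4->D; (8,9):dx=-3,dy=-5->C; (8,10):dx=+2,dy=-3->D
  (9,10):dx=+5,dy=+2->C
Step 2: C = 34, D = 11, total pairs = 45.
Step 3: tau = (C - D)/(n(n-1)/2) = (34 - 11)/45 = 0.511111.
Step 4: Exact two-sided p-value (enumerate n! = 3628800 permutations of y under H0): p = 0.046623.
Step 5: alpha = 0.05. reject H0.

tau_b = 0.5111 (C=34, D=11), p = 0.046623, reject H0.


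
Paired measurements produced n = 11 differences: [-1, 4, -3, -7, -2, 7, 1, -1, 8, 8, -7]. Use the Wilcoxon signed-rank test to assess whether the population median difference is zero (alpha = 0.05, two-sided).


Step 1: Drop any zero differences (none here) and take |d_i|.
|d| = [1, 4, 3, 7, 2, 7, 1, 1, 8, 8, 7]
Step 2: Midrank |d_i| (ties get averaged ranks).
ranks: |1|->2, |4|->6, |3|->5, |7|->8, |2|->4, |7|->8, |1|->2, |1|->2, |8|->10.5, |8|->10.5, |7|->8
Step 3: Attach original signs; sum ranks with positive sign and with negative sign.
W+ = 6 + 8 + 2 + 10.5 + 10.5 = 37
W- = 2 + 5 + 8 + 4 + 2 + 8 = 29
(Check: W+ + W- = 66 should equal n(n+1)/2 = 66.)
Step 4: Test statistic W = min(W+, W-) = 29.
Step 5: Ties in |d|, so use the tie-corrected normal approximation.
        E[W] = n(n+1)/4 = 11*12/4 = 33.
        Tie groups: |d|=1 (t=3), |d|=7 (t=3), |d|=8 (t=2); sum(t^3 - t) = 54.
        Var[W] = n(n+1)(2n+1)/24 - sum(t^3-t)/48 = 3036/24 - 54/48 = 125.375.
        z = (W - E[W]) / sqrt(Var[W]) = (29 - 33) / 11.1971 = -0.3572.
        Two-sided p = 2*Phi(z) = 0.720916.
Step 6: alpha = 0.05. fail to reject H0.

W+ = 37, W- = 29, W = min = 29, p = 0.720916, fail to reject H0.


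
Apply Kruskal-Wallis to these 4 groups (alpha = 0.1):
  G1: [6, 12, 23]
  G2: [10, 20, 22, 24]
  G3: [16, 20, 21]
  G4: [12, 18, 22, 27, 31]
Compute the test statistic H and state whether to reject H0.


Step 1: Combine all N = 15 observations and assign midranks.
sorted (value, group, rank): (6,G1,1), (10,G2,2), (12,G1,3.5), (12,G4,3.5), (16,G3,5), (18,G4,6), (20,G2,7.5), (20,G3,7.5), (21,G3,9), (22,G2,10.5), (22,G4,10.5), (23,G1,12), (24,G2,13), (27,G4,14), (31,G4,15)
Step 2: Sum ranks within each group.
R_1 = 16.5 (n_1 = 3)
R_2 = 33 (n_2 = 4)
R_3 = 21.5 (n_3 = 3)
R_4 = 49 (n_4 = 5)
Step 3: H = 12/(N(N+1)) * sum(R_i^2/n_i) - 3(N+1)
     = 12/(15*16) * (16.5^2/3 + 33^2/4 + 21.5^2/3 + 49^2/5) - 3*16
     = 0.050000 * 997.283 - 48
     = 1.864167.
Step 4: Ties present; correction factor C = 1 - 18/(15^3 - 15) = 0.994643. Corrected H = 1.864167 / 0.994643 = 1.874207.
Step 5: Under H0, H ~ chi^2(3); p-value = 0.598921.
Step 6: alpha = 0.1. fail to reject H0.

H = 1.8742, df = 3, p = 0.598921, fail to reject H0.


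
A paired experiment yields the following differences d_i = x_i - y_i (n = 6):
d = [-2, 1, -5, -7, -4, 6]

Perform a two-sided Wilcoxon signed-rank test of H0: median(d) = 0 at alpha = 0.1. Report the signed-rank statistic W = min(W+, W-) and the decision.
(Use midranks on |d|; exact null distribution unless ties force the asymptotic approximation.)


Step 1: Drop any zero differences (none here) and take |d_i|.
|d| = [2, 1, 5, 7, 4, 6]
Step 2: Midrank |d_i| (ties get averaged ranks).
ranks: |2|->2, |1|->1, |5|->4, |7|->6, |4|->3, |6|->5
Step 3: Attach original signs; sum ranks with positive sign and with negative sign.
W+ = 1 + 5 = 6
W- = 2 + 4 + 6 + 3 = 15
(Check: W+ + W- = 21 should equal n(n+1)/2 = 21.)
Step 4: Test statistic W = min(W+, W-) = 6.
Step 5: No ties, so the exact null distribution over the 2^6 = 64 sign assignments gives the two-sided p-value = 0.437500.
Step 6: alpha = 0.1. fail to reject H0.

W+ = 6, W- = 15, W = min = 6, p = 0.437500, fail to reject H0.


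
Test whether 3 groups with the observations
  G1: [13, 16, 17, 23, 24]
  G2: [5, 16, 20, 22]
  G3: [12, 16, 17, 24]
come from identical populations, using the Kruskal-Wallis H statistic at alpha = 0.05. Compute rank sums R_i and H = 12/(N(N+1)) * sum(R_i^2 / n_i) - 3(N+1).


Step 1: Combine all N = 13 observations and assign midranks.
sorted (value, group, rank): (5,G2,1), (12,G3,2), (13,G1,3), (16,G1,5), (16,G2,5), (16,G3,5), (17,G1,7.5), (17,G3,7.5), (20,G2,9), (22,G2,10), (23,G1,11), (24,G1,12.5), (24,G3,12.5)
Step 2: Sum ranks within each group.
R_1 = 39 (n_1 = 5)
R_2 = 25 (n_2 = 4)
R_3 = 27 (n_3 = 4)
Step 3: H = 12/(N(N+1)) * sum(R_i^2/n_i) - 3(N+1)
     = 12/(13*14) * (39^2/5 + 25^2/4 + 27^2/4) - 3*14
     = 0.065934 * 642.7 - 42
     = 0.375824.
Step 4: Ties present; correction factor C = 1 - 36/(13^3 - 13) = 0.983516. Corrected H = 0.375824 / 0.983516 = 0.382123.
Step 5: Under H0, H ~ chi^2(2); p-value = 0.826082.
Step 6: alpha = 0.05. fail to reject H0.

H = 0.3821, df = 2, p = 0.826082, fail to reject H0.


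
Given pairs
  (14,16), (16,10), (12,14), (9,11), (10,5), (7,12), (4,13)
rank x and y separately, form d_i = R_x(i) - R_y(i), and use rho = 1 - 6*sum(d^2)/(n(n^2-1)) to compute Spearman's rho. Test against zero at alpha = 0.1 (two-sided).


Step 1: Rank x and y separately (midranks; no ties here).
rank(x): 14->6, 16->7, 12->5, 9->3, 10->4, 7->2, 4->1
rank(y): 16->7, 10->2, 14->6, 11->3, 5->1, 12->4, 13->5
Step 2: d_i = R_x(i) - R_y(i); compute d_i^2.
  (6-7)^2=1, (7-2)^2=25, (5-6)^2=1, (3-3)^2=0, (4-1)^2=9, (2-4)^2=4, (1-5)^2=16
sum(d^2) = 56.
Step 3: rho = 1 - 6*56 / (7*(7^2 - 1)) = 1 - 336/336 = 0.000000.
Step 4: Under H0, t = rho * sqrt((n-2)/(1-rho^2)) = 0.0000 ~ t(5).
Step 5: Two-sided p-value from the t-distribution with 5 df = 1.000000.
Step 6: alpha = 0.1. fail to reject H0.

rho = 0.0000, p = 1.000000, fail to reject H0 at alpha = 0.1.


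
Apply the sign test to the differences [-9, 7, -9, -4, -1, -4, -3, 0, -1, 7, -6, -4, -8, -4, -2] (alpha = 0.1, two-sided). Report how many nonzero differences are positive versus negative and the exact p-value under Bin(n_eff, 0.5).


Step 1: Discard zero differences. Original n = 15; n_eff = number of nonzero differences = 14.
Nonzero differences (with sign): -9, +7, -9, -4, -1, -4, -3, -1, +7, -6, -4, -8, -4, -2
Step 2: Count signs: positive = 2, negative = 12.
Step 3: Under H0: P(positive) = 0.5, so the number of positives S ~ Bin(14, 0.5).
Step 4: Two-sided exact p-value = sum of Bin(14,0.5) probabilities at or below the observed probability = 0.012939.
Step 5: alpha = 0.1. reject H0.

n_eff = 14, pos = 2, neg = 12, p = 0.012939, reject H0.
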